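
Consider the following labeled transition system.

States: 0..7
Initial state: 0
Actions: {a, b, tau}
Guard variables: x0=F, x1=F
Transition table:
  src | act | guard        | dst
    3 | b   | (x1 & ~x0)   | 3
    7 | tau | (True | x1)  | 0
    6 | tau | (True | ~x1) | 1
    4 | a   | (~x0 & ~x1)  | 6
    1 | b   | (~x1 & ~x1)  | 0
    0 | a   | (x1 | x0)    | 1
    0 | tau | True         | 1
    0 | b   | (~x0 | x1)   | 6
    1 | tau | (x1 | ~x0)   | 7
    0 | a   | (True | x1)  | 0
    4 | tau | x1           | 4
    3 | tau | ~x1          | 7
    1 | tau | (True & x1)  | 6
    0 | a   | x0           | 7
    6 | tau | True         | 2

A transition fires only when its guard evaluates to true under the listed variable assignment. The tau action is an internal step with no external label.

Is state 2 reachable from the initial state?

After dropping false guards: 10 live edges.
Layer 0: {0}
Layer 1: {1,6}  now seen {0,1,6}
Layer 2: {2,7}  now seen {0,1,2,6,7}
Reachable = {0,1,2,6,7}
Path to 2: b·tau

Answer: REACHABLE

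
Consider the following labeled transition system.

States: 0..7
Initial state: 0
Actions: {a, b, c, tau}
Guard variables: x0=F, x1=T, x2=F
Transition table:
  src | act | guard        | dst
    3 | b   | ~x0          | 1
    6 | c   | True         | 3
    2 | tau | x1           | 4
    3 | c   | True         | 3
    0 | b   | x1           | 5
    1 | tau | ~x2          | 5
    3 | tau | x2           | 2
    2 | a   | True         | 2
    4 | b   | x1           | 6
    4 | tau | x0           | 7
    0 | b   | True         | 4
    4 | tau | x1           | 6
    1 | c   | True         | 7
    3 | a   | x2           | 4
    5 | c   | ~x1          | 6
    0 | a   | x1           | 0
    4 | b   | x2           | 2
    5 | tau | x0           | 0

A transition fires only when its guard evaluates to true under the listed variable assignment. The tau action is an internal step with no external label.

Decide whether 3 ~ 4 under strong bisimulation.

Compute ~ classes (split until stable):
  round 0: {{0,1,2,3,4,5,6,7}}
  round 1: {{0},{1},{2},{3},{4},{5,7},{6}}
7 equivalence class(es) (converged in 2)
[3]={3}  [4]={4}

Answer: NOT BISIMILAR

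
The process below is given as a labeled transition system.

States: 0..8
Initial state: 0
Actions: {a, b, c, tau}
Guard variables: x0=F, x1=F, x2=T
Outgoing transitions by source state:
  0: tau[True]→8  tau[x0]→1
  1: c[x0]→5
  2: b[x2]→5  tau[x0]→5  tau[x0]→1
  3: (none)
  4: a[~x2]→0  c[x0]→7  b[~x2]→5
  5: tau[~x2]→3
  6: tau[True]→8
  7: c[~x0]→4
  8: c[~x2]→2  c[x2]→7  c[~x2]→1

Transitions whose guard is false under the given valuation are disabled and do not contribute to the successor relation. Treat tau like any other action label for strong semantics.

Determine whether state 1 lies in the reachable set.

Answer: UNREACHABLE

Analysis:
After dropping false guards: 5 live edges.
Layer 0: {0}
Layer 1: {8}  cumulative {0,8}
Layer 2: {7}  cumulative {0,7,8}
Layer 3: {4}  cumulative {0,4,7,8}
Reach set: {0,4,7,8}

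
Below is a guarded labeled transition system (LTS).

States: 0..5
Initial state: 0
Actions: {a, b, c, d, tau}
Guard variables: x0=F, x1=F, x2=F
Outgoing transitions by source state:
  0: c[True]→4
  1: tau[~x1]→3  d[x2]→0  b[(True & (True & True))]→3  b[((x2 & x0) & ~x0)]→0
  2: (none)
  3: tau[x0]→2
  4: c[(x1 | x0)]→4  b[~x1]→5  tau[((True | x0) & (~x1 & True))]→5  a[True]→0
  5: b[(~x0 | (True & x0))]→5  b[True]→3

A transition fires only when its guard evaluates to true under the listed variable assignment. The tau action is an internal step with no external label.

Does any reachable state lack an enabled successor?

R = {0,3,4,5}
  0: c→4  [1 exit(s)]
  3: ∅  [deadlock]
  4: a→0  b→5  tau→5  [3 exit(s)]
  5: b→3  b→5  [2 exit(s)]
Path to 3: c·b·b

Answer: DEADLOCK at state 3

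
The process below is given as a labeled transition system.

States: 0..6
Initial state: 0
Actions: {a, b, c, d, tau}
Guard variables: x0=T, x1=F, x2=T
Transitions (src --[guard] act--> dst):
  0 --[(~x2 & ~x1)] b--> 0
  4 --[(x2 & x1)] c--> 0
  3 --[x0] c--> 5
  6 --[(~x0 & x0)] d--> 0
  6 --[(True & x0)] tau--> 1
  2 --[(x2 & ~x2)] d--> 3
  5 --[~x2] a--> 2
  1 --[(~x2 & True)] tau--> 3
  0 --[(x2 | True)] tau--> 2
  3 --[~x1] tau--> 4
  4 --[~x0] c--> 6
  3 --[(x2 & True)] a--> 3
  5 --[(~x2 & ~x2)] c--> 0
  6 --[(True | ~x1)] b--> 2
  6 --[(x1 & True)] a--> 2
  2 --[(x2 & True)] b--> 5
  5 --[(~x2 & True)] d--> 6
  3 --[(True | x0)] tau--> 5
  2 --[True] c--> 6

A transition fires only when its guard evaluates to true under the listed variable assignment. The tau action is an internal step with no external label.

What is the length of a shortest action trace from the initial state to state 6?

Layered search for 6:
  depth 0: {0}
  depth 1: {2}
  depth 2: {5,6}
6 enters at depth 2; path tau·c

Answer: 2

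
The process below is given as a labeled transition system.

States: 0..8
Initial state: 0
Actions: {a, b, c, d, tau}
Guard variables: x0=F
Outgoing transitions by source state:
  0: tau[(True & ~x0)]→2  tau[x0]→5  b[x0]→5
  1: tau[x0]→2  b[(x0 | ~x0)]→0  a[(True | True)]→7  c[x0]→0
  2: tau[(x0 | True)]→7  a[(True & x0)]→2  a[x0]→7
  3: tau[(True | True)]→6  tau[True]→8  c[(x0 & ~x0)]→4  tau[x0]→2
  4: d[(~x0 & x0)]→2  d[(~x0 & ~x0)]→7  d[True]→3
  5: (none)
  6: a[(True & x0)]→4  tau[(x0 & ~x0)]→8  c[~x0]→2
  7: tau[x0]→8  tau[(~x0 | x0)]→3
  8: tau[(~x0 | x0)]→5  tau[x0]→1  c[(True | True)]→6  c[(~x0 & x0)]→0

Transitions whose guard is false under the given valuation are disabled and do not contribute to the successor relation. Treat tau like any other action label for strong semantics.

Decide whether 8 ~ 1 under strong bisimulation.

Bisimulation quotient by refinement:
  P[0] = {{0,1,2,3,4,5,6,7,8}}
  P[1] = {{0,2,3,7},{1},{4},{5},{6},{8}}
  P[2] = {{0,2,7},{1},{3},{4},{5},{6},{8}}
  P[3] = {{0,2},{1},{3},{4},{5},{6},{7},{8}}
  P[4] = {{0},{1},{2},{3},{4},{5},{6},{7},{8}}
9 equivalence class(es) (converged in 5)
8∈{8}, 1∈{1}

Answer: NOT BISIMILAR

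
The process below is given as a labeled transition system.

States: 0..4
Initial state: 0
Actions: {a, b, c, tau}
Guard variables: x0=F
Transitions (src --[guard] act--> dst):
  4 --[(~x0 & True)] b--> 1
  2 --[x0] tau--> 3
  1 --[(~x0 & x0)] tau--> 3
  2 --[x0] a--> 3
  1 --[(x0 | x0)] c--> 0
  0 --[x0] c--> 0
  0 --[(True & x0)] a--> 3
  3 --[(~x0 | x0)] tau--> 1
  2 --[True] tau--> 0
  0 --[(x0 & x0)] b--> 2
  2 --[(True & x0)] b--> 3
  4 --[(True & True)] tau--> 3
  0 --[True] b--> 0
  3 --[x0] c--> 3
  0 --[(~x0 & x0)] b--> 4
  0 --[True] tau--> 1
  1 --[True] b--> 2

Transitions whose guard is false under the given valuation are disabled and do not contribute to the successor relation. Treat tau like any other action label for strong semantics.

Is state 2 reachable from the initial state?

Guard filter leaves 7 enabled edge(s).
depth 0: {0}
depth 1: {1}  total {0,1}
depth 2: {2}  total {0,1,2}
Reach set: {0,1,2}
trace reaching 2: tau·b

Answer: REACHABLE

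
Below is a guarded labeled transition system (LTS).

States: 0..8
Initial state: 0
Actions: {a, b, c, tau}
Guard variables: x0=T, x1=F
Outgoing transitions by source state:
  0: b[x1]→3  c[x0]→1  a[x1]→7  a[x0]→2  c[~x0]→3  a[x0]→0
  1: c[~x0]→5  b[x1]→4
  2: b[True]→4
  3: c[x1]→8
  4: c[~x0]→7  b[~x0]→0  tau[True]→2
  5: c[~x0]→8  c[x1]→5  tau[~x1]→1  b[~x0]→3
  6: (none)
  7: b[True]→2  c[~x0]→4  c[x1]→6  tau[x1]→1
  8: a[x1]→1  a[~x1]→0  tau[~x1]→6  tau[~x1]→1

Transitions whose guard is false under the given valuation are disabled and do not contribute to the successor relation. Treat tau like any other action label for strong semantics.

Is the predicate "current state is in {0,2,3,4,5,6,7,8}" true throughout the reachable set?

Answer: INVARIANT VIOLATED at state 1

Working:
Inv-set: {0,2,3,4,5,6,7,8}
Reach set: {0,1,2,4}
  0: ok
  1: outside
  2: ok
  4: ok
reach 1 via c — violates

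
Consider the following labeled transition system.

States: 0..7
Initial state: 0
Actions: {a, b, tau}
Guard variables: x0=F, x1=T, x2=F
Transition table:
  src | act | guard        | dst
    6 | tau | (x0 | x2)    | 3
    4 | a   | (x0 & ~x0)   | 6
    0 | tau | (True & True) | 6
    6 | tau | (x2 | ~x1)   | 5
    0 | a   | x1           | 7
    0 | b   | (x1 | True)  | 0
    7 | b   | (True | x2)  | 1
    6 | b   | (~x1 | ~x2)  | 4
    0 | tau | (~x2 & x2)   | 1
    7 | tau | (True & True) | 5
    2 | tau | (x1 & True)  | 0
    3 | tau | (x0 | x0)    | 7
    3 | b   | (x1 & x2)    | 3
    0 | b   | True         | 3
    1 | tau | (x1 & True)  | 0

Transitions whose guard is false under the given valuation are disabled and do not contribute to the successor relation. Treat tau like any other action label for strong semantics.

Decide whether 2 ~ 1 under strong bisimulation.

Answer: BISIMILAR

Trace:
Refine partition for ~:
  P[0] = {{0,1,2,3,4,5,6,7}}
  P[1] = {{0},{1,2},{3,4,5},{6},{7}}
5 equivalence class(es) (converged in 2)
2∈{1,2}, 1∈{1,2}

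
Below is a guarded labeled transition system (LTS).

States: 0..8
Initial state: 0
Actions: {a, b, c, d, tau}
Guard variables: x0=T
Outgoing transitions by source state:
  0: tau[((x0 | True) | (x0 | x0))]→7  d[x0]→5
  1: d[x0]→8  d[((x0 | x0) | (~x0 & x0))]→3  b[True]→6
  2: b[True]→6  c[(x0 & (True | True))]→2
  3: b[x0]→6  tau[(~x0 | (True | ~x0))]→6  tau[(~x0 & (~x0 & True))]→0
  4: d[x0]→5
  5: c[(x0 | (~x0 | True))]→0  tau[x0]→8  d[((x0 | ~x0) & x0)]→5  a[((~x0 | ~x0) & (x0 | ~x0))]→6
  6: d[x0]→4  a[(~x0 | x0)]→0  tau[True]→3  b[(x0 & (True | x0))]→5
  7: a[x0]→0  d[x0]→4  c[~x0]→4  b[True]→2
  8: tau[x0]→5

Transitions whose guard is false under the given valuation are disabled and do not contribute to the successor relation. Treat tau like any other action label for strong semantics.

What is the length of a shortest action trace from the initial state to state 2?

Answer: 2

Analysis:
Layered search for 2:
  L0 = {0}
  L1 = {5,7}
  L2 = {2,4,8}
depth(2)=2, e.g. tau·b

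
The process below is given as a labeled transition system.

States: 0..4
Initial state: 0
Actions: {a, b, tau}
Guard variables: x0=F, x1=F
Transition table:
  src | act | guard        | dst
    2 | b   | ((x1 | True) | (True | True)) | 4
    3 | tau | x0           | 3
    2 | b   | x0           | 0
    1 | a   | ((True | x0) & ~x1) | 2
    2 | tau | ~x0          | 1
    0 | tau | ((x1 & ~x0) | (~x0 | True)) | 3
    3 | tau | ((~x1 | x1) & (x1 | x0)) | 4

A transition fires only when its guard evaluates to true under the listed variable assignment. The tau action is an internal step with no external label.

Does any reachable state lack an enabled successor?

R = {0,3}
  0: tau→3  [1 out]
  3: ∅  [deadlock]
Path to 3: tau

Answer: DEADLOCK at state 3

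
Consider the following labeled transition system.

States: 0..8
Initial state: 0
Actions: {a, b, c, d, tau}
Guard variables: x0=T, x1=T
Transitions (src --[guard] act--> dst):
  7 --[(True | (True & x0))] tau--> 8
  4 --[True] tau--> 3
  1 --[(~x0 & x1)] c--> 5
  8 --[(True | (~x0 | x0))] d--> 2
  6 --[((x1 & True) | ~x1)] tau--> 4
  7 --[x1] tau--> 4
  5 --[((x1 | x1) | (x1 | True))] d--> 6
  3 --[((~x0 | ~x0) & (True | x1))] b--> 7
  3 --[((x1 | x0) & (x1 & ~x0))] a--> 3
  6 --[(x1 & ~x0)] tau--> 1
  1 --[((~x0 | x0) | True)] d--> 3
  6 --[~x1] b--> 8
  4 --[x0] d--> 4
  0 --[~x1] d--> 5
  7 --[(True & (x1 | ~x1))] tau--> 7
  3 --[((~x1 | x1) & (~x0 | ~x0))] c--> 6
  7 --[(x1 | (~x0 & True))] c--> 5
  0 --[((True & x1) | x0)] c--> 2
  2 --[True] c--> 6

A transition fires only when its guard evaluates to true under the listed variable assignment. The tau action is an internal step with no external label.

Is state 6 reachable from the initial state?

After dropping false guards: 12 live edges.
Layer 0: {0}
Layer 1: {2}  cumulative {0,2}
Layer 2: {6}  cumulative {0,2,6}
Layer 3: {4}  cumulative {0,2,4,6}
Layer 4: {3}  cumulative {0,2,3,4,6}
Reachable = {0,2,3,4,6}
witness 6: c·c

Answer: REACHABLE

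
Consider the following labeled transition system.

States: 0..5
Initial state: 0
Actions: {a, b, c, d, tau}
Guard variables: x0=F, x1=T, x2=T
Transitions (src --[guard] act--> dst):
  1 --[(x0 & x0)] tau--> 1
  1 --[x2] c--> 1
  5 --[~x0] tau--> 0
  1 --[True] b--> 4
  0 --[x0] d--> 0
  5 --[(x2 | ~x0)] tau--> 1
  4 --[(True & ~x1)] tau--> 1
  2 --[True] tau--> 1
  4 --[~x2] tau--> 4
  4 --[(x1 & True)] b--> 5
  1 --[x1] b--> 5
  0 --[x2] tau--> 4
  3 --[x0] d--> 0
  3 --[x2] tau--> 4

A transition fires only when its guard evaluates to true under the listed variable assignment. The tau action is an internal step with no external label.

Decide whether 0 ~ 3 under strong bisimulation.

Answer: BISIMILAR

Working:
Compute ~ classes (split until stable):
  π0 = {{0,1,2,3,4,5}}
  π1 = {{0,2,3,5},{1},{4}}
  π2 = {{0,3},{1},{2},{4},{5}}
Fixed point at round 3; 5 class(es).
[0]={0,3}  [3]={0,3}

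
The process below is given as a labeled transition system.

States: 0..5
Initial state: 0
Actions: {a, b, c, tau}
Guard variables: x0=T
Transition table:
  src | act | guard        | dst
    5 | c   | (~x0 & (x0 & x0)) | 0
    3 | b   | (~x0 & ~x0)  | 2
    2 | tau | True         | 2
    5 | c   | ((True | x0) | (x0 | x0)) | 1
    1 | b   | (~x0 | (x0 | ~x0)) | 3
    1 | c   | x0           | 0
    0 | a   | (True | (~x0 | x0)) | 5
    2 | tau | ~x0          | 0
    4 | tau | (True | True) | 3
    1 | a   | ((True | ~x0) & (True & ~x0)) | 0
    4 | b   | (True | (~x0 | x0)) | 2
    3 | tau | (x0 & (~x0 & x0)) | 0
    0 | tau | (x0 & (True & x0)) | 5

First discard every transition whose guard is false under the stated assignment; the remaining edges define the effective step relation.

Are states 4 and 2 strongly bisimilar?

Compute ~ classes (split until stable):
  P[0] = {{0,1,2,3,4,5}}
  P[1] = {{0},{1},{2},{3},{4},{5}}
stable after 2 split(s): 6 block(s)
[4]={4}  [2]={2}

Answer: NOT BISIMILAR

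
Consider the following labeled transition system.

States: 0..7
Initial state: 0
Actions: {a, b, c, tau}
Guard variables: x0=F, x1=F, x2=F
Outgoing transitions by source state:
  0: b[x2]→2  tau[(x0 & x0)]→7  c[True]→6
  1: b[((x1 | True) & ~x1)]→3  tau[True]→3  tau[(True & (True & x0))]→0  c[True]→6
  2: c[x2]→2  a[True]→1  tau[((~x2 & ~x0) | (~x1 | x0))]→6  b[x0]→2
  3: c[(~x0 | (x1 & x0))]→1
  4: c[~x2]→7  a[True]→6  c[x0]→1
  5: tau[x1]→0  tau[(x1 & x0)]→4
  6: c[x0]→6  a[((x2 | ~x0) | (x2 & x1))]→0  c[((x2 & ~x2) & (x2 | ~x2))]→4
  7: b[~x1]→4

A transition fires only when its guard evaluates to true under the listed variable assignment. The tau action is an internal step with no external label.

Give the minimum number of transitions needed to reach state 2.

BFS to 2:
  depth 0: {0}
  depth 1: {6}
2 never appears.

Answer: UNREACHABLE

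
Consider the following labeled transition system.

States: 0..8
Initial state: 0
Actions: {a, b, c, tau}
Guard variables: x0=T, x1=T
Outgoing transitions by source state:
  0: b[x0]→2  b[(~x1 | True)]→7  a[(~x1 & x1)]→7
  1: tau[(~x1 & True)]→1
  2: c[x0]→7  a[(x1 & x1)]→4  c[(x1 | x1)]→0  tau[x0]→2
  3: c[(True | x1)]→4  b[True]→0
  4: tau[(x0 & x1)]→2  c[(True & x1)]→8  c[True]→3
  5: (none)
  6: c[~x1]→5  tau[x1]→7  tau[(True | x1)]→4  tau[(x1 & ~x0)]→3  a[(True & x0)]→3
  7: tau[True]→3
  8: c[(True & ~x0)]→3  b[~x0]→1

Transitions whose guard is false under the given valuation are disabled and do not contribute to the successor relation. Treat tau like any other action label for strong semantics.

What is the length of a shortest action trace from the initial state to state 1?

Breadth-first toward 1:
  depth 0: {0}
  depth 1: {2,7}
  depth 2: {3,4}
  depth 3: {8}
1 never appears.

Answer: UNREACHABLE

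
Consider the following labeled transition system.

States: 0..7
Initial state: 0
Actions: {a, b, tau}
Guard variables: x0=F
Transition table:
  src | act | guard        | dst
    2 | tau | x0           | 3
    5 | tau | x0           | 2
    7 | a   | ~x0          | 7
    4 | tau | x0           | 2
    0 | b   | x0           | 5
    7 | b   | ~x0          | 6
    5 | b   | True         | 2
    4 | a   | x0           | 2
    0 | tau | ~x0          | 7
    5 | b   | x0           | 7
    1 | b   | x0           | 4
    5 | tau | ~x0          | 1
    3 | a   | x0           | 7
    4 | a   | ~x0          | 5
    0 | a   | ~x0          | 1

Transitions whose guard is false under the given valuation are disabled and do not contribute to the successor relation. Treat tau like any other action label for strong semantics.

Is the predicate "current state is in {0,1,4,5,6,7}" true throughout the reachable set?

Inv-set: {0,1,4,5,6,7}
Reach set: {0,1,6,7}
  0: ✓
  1: ✓
  6: ✓
  7: ✓

Answer: INVARIANT HOLDS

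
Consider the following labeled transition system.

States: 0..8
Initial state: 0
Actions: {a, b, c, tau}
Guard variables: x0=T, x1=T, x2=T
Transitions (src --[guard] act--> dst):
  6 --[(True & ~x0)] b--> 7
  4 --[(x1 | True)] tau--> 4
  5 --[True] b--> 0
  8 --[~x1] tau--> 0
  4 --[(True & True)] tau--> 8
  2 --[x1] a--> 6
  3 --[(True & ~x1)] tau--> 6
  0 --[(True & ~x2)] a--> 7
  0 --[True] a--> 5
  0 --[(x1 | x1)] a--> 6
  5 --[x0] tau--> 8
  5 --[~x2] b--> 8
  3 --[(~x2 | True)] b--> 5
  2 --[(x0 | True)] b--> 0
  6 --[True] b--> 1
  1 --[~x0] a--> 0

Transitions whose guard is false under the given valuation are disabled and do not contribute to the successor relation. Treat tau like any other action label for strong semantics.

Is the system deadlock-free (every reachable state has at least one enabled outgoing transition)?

Answer: DEADLOCK at state 1

Trace:
Reachable = {0,1,5,6,8}
  0: a→5  a→6  [deg 2]
  1: ∅  [deadlock]
  5: b→0  tau→8  [deg 2]
  6: b→1  [deg 1]
  8: ∅  [deadlock]
Path to 1: a·b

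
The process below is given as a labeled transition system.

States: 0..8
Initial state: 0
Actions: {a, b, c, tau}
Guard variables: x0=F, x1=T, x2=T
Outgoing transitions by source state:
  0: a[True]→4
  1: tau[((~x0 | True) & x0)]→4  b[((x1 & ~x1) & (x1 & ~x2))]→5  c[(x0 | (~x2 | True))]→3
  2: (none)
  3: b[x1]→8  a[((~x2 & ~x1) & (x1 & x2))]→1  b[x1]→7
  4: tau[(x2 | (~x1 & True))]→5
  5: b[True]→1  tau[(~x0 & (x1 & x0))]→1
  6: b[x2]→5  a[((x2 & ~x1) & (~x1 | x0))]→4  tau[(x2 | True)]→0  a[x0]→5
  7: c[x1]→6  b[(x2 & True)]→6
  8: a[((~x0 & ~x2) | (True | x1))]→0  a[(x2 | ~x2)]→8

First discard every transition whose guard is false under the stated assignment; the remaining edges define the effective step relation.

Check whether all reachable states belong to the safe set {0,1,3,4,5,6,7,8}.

Allowed set {0,1,3,4,5,6,7,8}
Reachable = {0,1,3,4,5,6,7,8}
  0: safe
  1: safe
  3: safe
  4: safe
  5: safe
  6: safe
  7: safe
  8: safe

Answer: INVARIANT HOLDS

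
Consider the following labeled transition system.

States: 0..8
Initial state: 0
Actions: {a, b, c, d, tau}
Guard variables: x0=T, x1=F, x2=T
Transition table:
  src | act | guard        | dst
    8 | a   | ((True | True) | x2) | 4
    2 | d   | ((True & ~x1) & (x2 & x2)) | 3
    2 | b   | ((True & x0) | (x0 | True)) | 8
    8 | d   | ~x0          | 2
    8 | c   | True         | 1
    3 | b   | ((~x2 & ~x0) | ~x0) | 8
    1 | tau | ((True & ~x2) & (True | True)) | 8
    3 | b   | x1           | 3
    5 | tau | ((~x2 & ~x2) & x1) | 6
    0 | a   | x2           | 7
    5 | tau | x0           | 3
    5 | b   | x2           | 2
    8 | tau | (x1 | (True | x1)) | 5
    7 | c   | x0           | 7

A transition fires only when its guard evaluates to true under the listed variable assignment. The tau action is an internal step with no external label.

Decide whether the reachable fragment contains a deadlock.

Reach set: {0,7}
  0: a→7  [1 exit(s)]
  7: c→7  [1 exit(s)]

Answer: DEADLOCK-FREE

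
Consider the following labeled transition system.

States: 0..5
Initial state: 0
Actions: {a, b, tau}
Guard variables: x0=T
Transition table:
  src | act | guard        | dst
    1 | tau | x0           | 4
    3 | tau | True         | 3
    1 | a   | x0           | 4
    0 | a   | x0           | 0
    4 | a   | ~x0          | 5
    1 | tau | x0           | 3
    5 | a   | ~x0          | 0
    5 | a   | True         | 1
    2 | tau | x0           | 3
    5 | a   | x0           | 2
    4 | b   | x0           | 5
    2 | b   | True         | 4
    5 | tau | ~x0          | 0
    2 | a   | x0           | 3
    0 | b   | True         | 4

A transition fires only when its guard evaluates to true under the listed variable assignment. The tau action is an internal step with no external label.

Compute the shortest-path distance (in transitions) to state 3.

Answer: 4

Trace:
BFS to 3:
  Layer 0: {0}
  Layer 1: {4}
  Layer 2: {5}
  Layer 3: {1,2}
  Layer 4: {3}
depth(3)=4, e.g. b·b·a·tau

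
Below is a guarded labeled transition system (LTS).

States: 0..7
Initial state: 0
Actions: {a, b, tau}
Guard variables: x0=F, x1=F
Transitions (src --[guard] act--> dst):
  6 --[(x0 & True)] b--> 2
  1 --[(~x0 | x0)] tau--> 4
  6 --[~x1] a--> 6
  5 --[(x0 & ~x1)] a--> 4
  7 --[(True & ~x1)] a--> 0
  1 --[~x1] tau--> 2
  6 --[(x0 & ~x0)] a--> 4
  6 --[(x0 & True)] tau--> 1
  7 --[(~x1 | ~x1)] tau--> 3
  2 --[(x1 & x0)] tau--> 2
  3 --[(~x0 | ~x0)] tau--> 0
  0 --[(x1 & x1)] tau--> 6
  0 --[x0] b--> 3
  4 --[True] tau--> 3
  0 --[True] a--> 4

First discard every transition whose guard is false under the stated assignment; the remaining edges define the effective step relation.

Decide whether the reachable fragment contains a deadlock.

R = {0,3,4}
  0: a→4  [1 exit(s)]
  3: tau→0  [1 exit(s)]
  4: tau→3  [1 exit(s)]

Answer: DEADLOCK-FREE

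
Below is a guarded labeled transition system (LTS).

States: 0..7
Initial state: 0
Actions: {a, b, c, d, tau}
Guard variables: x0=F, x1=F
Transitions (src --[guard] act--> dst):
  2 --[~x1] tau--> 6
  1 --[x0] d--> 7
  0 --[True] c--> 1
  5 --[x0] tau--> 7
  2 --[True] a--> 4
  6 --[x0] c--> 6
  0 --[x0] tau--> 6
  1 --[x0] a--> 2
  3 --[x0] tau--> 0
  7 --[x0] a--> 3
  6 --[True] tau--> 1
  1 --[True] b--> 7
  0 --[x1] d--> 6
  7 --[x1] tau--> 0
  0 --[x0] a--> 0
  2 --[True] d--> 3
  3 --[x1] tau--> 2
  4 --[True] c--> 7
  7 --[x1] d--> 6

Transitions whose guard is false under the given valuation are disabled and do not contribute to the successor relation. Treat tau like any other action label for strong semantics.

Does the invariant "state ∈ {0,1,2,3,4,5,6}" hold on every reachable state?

Answer: INVARIANT VIOLATED at state 7

Analysis:
Inv-set: {0,1,2,3,4,5,6}
Reach set: {0,1,7}
  0: ok
  1: ok
  7: outside
reach 7 via c·b — violates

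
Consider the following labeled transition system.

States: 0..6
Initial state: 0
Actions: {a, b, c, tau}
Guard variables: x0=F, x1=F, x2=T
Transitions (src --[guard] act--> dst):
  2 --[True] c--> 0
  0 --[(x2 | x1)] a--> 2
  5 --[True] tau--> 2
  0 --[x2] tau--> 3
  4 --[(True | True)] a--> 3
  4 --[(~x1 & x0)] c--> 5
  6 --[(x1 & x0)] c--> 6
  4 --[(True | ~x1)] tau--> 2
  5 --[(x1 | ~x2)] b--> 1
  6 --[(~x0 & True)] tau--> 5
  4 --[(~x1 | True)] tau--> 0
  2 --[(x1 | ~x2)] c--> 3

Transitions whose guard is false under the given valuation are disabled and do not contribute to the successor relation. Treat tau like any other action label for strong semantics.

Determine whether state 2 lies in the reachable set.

After dropping false guards: 8 live edges.
Layer 0: {0}
Layer 1: {2,3}  cumulative {0,2,3}
Reach set: {0,2,3}
Path to 2: a

Answer: REACHABLE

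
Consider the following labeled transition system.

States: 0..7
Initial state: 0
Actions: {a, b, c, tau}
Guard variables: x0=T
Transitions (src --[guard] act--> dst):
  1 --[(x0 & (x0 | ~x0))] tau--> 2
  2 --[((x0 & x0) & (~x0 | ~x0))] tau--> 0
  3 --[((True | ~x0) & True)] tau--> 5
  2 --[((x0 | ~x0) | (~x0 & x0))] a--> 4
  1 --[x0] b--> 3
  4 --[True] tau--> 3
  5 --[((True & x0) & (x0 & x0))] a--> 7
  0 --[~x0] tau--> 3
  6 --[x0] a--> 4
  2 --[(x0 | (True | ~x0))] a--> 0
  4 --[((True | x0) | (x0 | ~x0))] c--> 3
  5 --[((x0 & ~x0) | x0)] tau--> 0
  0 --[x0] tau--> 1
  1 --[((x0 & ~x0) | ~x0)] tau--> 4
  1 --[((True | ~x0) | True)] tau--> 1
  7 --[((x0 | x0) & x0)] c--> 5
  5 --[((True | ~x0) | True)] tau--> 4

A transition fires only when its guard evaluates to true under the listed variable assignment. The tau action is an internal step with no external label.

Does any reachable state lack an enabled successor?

R = {0,1,2,3,4,5,7}
  0: tau→1  [1 out]
  1: b→3  tau→1  tau→2  [3 out]
  2: a→0  a→4  [2 out]
  3: tau→5  [1 out]
  4: c→3  tau→3  [2 out]
  5: a→7  tau→0  tau→4  [3 out]
  7: c→5  [1 out]

Answer: DEADLOCK-FREE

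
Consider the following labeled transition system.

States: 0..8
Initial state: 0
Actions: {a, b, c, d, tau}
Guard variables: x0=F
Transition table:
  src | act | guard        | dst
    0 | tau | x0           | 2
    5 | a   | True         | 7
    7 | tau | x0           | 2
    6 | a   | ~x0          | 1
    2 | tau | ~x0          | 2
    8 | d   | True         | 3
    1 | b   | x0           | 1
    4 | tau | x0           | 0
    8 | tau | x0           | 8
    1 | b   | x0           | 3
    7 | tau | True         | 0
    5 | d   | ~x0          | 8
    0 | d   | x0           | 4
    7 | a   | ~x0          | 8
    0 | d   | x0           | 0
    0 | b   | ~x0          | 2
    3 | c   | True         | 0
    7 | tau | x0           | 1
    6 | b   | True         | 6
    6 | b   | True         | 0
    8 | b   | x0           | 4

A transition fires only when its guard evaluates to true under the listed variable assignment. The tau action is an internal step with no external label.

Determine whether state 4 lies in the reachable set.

11 transition(s) survive guard evaluation.
L0 = {0}
L1 = {2}  now seen {0,2}
Reachable = {0,2}

Answer: UNREACHABLE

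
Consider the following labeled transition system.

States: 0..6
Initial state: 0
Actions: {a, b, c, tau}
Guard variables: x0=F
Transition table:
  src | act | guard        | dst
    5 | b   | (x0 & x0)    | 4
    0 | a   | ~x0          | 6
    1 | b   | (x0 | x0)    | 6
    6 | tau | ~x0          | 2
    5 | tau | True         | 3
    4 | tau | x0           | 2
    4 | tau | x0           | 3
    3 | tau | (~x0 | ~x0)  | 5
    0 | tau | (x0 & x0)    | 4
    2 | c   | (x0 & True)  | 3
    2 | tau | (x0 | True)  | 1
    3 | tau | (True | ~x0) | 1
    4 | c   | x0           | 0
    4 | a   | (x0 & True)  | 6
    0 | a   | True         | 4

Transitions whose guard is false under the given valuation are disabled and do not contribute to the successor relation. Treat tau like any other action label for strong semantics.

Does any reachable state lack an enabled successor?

Reach set: {0,1,2,4,6}
  0: a→4  a→6  [2 exit(s)]
  1: ∅  [no exit]
  2: tau→1  [1 exit(s)]
  4: ∅  [no exit]
  6: tau→2  [1 exit(s)]
trace reaching 1: a·tau·tau

Answer: DEADLOCK at state 1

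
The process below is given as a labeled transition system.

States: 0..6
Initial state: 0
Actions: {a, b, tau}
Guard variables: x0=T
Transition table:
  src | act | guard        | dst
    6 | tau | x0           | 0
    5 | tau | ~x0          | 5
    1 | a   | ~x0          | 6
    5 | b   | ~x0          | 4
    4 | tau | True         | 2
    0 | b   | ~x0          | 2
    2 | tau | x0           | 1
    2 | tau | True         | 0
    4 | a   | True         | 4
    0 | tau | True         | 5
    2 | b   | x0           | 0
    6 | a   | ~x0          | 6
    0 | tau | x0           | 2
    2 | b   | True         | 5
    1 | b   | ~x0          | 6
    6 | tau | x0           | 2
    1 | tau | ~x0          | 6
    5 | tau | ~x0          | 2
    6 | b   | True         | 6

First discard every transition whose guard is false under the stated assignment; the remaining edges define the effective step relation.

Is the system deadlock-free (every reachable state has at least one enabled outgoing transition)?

Answer: DEADLOCK at state 1

Trace:
Reachable = {0,1,2,5}
  0: tau→2  tau→5  [2 out]
  1: ∅  [deadlock]
  2: b→0  b→5  tau→0  tau→1  [4 out]
  5: ∅  [deadlock]
Path to 1: tau·tau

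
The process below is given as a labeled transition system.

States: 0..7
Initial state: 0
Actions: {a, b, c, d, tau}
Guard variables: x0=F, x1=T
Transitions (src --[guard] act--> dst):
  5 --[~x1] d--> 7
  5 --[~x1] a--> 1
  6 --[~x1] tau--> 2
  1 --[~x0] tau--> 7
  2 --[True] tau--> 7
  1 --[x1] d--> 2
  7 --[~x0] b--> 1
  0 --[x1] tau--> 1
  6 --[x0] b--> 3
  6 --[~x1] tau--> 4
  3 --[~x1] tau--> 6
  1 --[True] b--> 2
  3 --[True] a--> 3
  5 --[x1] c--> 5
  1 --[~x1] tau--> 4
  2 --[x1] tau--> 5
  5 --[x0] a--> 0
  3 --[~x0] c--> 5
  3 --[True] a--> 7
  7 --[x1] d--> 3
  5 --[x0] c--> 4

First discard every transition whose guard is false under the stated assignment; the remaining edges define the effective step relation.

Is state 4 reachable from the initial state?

After dropping false guards: 12 live edges.
Layer 0: {0}
Layer 1: {1}  now seen {0,1}
Layer 2: {2,7}  now seen {0,1,2,7}
Layer 3: {3,5}  now seen {0,1,2,3,5,7}
Reach set: {0,1,2,3,5,7}

Answer: UNREACHABLE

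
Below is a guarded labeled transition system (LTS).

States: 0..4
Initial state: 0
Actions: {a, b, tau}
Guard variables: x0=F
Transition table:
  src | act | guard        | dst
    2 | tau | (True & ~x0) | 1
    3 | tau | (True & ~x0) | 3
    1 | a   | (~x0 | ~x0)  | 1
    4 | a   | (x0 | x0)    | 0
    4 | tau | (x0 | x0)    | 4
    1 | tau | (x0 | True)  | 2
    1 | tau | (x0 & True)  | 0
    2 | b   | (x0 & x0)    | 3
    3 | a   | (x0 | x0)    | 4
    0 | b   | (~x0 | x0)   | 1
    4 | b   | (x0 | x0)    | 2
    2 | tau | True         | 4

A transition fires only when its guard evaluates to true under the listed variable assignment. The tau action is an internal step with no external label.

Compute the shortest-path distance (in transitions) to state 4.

Layered search for 4:
  depth 0: {0}
  depth 1: {1}
  depth 2: {2}
  depth 3: {4}
first hit 4 at d=3 via b·tau·tau

Answer: 3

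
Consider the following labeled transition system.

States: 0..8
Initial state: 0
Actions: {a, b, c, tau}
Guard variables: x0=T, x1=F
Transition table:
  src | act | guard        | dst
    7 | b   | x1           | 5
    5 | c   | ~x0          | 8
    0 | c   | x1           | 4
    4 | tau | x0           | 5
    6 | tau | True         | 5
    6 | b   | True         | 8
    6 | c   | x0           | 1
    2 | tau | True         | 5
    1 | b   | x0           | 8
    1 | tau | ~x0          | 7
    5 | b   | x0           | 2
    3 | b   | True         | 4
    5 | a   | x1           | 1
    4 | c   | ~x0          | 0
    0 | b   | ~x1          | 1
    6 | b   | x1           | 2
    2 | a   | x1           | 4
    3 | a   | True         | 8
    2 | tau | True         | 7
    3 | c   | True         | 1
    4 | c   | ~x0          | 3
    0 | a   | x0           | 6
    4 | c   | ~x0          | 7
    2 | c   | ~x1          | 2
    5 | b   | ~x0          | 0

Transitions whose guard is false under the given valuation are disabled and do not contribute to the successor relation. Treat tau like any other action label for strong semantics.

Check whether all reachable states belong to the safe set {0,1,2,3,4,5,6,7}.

Answer: INVARIANT VIOLATED at state 8

Trace:
Safe = {0,1,2,3,4,5,6,7}
R = {0,1,2,5,6,7,8}
  0: ✓
  1: ✓
  2: ✓
  5: ✓
  6: ✓
  7: ✓
  8: outside
counterexample path to 8: b·b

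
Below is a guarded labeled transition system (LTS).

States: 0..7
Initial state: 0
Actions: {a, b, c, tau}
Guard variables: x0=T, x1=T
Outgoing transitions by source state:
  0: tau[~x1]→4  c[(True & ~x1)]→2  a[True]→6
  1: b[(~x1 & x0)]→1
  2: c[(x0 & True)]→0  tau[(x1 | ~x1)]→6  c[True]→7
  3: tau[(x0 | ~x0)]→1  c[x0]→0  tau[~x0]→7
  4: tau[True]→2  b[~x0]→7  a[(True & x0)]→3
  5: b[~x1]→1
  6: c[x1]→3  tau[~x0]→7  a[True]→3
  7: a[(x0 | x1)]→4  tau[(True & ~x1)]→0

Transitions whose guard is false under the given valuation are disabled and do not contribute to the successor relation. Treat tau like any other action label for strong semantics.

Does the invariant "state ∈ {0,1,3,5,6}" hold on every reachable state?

Answer: INVARIANT HOLDS

Working:
Safe = {0,1,3,5,6}
R = {0,1,3,6}
  0: safe
  1: safe
  3: safe
  6: safe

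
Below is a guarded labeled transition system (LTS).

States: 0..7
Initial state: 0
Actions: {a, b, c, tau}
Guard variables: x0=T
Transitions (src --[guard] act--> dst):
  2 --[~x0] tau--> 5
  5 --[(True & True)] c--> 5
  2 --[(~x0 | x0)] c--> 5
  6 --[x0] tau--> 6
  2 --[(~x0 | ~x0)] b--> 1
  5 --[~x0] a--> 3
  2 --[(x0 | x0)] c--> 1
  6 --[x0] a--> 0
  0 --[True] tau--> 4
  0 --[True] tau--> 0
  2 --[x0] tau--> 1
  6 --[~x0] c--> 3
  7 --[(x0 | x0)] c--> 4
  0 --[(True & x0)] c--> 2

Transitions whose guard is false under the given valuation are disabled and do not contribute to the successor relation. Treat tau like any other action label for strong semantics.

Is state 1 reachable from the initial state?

10 transition(s) survive guard evaluation.
L0 = {0}
L1 = {2,4}  now seen {0,2,4}
L2 = {1,5}  now seen {0,1,2,4,5}
Reachable = {0,1,2,4,5}
trace reaching 1: c·c

Answer: REACHABLE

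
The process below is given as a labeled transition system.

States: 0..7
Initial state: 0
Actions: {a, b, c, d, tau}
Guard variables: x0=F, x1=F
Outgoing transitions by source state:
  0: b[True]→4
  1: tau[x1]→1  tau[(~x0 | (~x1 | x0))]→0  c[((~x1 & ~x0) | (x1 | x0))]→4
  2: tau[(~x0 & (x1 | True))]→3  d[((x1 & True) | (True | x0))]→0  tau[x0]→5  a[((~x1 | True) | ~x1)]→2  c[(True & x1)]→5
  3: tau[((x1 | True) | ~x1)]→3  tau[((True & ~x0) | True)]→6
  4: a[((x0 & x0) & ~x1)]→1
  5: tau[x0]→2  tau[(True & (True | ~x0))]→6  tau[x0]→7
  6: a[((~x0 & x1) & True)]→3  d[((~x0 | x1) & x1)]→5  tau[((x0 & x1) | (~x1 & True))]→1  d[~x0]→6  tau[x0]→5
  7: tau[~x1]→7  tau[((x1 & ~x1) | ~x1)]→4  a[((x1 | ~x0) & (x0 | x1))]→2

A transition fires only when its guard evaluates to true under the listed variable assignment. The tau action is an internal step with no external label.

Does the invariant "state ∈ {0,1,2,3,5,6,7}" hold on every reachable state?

Answer: INVARIANT VIOLATED at state 4

Working:
Allowed set {0,1,2,3,5,6,7}
R = {0,4}
  0: ok
  4: VIOLATES
reach 4 via b — violates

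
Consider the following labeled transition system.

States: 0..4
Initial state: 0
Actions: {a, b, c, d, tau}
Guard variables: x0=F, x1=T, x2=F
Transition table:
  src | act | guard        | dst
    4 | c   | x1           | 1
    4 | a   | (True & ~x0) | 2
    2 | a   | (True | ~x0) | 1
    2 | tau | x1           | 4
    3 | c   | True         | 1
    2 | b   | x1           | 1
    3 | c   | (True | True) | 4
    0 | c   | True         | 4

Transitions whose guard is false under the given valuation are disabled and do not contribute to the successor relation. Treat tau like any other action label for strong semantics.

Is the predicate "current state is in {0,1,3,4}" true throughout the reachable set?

Safe = {0,1,3,4}
R = {0,1,2,4}
  0: safe
  1: safe
  2: ✗ unsafe
  4: safe
witness against invariant: c·a → 2

Answer: INVARIANT VIOLATED at state 2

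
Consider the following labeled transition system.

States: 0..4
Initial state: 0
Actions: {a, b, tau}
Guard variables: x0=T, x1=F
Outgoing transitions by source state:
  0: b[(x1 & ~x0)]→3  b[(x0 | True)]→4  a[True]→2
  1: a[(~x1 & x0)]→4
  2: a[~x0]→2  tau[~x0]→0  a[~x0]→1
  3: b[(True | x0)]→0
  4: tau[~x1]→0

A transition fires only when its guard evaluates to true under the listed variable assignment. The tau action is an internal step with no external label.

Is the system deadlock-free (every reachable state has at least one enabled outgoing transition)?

Reach set: {0,2,4}
  0: a→2  b→4  [2 out]
  2: ∅  [STUCK]
  4: tau→0  [1 out]
trace reaching 2: a

Answer: DEADLOCK at state 2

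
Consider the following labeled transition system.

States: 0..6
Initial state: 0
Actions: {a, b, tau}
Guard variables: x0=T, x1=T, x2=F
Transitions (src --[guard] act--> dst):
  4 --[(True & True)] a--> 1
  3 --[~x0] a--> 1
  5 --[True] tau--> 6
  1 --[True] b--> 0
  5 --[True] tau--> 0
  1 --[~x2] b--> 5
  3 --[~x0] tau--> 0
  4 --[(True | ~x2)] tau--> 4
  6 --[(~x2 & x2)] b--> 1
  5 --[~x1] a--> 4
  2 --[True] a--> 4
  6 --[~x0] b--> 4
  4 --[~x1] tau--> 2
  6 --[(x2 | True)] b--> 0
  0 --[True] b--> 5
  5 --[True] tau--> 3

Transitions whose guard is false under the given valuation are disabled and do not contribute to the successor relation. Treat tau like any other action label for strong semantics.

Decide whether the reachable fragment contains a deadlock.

Answer: DEADLOCK at state 3

Trace:
Reach set: {0,3,5,6}
  0: b→5  [1 exit(s)]
  3: ∅  [no exit]
  5: tau→0  tau→3  tau→6  [3 exit(s)]
  6: b→0  [1 exit(s)]
trace reaching 3: b·tau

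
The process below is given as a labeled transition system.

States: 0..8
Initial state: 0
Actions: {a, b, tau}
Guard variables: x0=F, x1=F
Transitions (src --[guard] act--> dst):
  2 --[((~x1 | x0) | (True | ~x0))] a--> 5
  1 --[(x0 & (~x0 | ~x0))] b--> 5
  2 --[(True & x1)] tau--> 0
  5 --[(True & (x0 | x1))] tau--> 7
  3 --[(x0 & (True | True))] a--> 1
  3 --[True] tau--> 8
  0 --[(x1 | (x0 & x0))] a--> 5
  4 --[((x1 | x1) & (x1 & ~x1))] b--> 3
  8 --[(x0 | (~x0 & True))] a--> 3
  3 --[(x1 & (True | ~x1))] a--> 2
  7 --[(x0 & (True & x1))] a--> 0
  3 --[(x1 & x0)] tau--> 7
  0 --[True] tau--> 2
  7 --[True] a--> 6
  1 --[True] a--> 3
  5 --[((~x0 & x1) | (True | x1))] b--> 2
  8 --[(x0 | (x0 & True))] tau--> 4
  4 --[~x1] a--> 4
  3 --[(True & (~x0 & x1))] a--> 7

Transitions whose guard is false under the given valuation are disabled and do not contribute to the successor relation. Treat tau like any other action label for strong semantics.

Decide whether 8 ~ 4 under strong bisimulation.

Answer: NOT BISIMILAR

Analysis:
Compute ~ classes (split until stable):
  round 0: {{0,1,2,3,4,5,6,7,8}}
  round 1: {{0,3},{1,2,4,7,8},{5},{6}}
  round 2: {{0,3},{1,8},{2},{4},{5},{6},{7}}
  round 3: {{0},{1,8},{2},{3},{4},{5},{6},{7}}
stable after 4 split(s): 8 block(s)
[8]={1,8}  [4]={4}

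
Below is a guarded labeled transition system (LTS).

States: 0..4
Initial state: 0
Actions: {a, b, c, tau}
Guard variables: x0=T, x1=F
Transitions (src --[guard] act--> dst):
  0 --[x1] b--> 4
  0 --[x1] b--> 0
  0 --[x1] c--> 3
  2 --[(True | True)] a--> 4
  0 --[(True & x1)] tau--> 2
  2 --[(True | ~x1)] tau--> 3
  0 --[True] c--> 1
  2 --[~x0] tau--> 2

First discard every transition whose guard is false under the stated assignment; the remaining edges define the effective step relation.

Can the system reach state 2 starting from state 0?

After dropping false guards: 3 live edges.
Layer 0: {0}
Layer 1: {1}  now seen {0,1}
R = {0,1}

Answer: UNREACHABLE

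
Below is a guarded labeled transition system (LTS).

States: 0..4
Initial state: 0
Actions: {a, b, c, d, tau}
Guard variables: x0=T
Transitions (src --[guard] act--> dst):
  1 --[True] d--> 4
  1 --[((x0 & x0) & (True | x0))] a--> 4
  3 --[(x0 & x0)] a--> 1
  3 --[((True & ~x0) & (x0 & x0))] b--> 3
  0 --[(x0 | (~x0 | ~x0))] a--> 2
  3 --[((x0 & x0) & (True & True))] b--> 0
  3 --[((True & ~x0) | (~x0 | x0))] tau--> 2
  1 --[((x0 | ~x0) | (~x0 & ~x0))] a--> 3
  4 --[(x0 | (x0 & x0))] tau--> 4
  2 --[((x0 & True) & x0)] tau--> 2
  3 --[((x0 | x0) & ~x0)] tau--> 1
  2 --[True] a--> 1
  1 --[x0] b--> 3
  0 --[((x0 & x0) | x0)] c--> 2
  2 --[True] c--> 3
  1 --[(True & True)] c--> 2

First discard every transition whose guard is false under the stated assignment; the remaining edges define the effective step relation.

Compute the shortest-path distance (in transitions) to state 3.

Answer: 2

Analysis:
Layered search for 3:
  Layer 0: {0}
  Layer 1: {2}
  Layer 2: {1,3}
3 enters at depth 2; path a·c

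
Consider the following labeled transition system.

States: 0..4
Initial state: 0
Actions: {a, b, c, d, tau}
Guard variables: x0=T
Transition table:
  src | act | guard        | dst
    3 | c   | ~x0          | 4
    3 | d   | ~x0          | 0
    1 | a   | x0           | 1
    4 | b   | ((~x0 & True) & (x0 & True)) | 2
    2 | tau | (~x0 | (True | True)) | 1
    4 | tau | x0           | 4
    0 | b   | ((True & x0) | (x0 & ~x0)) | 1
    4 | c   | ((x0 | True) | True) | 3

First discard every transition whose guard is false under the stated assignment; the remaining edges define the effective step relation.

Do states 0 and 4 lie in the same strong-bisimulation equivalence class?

Compute ~ classes (split until stable):
  round 0: {{0,1,2,3,4}}
  round 1: {{0},{1},{2},{3},{4}}
stable after 2 split(s): 5 block(s)
0∈{0}, 4∈{4}

Answer: NOT BISIMILAR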